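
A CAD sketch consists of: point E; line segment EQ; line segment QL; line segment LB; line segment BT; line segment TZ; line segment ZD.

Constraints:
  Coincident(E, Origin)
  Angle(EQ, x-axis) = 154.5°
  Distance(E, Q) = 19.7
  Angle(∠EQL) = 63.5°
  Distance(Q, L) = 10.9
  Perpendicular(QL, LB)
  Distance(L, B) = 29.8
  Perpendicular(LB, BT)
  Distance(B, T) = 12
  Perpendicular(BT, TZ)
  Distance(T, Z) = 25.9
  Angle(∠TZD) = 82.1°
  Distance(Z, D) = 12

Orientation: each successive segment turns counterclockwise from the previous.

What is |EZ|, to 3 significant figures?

16.9

E is at the origin; EQ runs at 154.5° with length 19.7, so Q = (-17.8, 8.48). ∠EQL = 63.5° gives QL at -89.0° from the x-axis; with |QL| = 10.9, L = (-17.6, -2.42). QL ⟂ LB, so LB runs at 1.00°; with |LB| = 29.8, B = (12.2, -1.90). LB is perpendicular to BT, so BT runs at 91.0°; with |BT| = 12.0, T = (12.0, 10.1). The perpendicularity gives TZ at right angles to BT, so TZ runs at -179°; with |TZ| = 25.9, Z = (-13.9, 9.65). Then |EZ| = |Z − E| = 16.9.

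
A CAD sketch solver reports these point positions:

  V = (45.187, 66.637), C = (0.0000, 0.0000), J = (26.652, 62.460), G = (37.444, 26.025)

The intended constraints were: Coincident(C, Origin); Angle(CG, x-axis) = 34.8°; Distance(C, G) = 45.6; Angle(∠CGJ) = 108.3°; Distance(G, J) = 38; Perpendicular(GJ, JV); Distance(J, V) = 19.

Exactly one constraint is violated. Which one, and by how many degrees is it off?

Perpendicular(GJ, JV) — off by 3.80°.

C = (0.00, 0.00) ✓; CG at 34.80° ✓; |CG| = 45.60 ✓; ∠CGJ = 108.3° ✓; |GJ| = 38.00 ✓; ∠(GJ, JV) = 93.80° ✗; |JV| = 19.00 ✓.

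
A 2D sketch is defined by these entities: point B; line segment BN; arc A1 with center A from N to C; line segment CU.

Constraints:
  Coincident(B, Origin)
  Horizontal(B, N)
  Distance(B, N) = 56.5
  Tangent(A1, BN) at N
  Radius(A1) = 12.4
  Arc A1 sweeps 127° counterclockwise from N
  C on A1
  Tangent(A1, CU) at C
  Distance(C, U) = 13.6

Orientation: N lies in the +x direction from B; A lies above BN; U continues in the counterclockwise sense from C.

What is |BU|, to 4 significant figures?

65.83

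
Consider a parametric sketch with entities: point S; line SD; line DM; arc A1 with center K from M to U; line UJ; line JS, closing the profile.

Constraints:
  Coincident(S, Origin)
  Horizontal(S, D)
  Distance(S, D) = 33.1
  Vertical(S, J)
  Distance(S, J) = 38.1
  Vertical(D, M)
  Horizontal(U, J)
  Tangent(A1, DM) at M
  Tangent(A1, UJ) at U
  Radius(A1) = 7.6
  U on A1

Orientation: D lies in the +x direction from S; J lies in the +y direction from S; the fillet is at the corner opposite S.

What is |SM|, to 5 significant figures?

45.010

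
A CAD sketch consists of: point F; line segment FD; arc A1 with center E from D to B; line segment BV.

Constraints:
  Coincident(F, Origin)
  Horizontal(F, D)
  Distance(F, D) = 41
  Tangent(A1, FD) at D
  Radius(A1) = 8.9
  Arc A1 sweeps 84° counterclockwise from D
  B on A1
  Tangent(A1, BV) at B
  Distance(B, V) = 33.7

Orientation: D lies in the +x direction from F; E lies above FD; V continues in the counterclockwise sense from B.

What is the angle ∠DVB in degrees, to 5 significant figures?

10.608°

F is at the origin; FD is horizontal with |FD| = 41.0 and D on the +x side, so D = (41.000, 0.0000). Tangency of A1 to FD means the radius ED is perpendicular to FD, so E = D + (0, 8.9) = (41.000, 8.9000). On A1, D sits at bearing -90° from E; an 84° counterclockwise sweep puts B at bearing -6°, so B = E + 8.9·(cos -6°, sin -6°) = (49.851, 7.9697). The tangent condition forces EB to be normal to BV, so BV runs along (−sin -6°, cos -6°); with |BV| = 33.7, V = (53.374, 41.485). Then cos ∠DVB = VD·VB / (|VD||VB|), giving 10.608°.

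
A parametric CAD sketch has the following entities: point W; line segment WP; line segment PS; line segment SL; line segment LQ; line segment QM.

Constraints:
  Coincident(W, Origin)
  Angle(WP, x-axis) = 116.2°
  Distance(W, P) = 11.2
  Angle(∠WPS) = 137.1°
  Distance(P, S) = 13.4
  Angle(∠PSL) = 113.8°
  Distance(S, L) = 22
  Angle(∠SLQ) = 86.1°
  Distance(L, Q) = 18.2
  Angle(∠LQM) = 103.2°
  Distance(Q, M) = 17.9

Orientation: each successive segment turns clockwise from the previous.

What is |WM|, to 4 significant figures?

5.162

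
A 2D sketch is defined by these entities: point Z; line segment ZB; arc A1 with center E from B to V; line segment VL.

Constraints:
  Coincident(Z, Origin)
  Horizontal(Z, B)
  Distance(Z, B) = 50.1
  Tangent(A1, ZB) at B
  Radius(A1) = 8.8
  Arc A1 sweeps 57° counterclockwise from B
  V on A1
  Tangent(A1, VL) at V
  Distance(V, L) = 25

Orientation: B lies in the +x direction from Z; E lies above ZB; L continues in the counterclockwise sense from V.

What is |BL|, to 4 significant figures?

32.63

Z is at the origin; Z and B share the same y with |ZB| = 50.1 and B on the +x side, so B = (50.10, 0.000). A1 meets ZB tangentially, so EB is at right angles to ZB, so E = B + (0, 8.8) = (50.10, 8.800). On A1, B sits at bearing -90° from E; a 57° counterclockwise sweep puts V at bearing -33°, so V = E + 8.8·(cos -33°, sin -33°) = (57.48, 4.007). Since A1 is tangent to VL there, EV ⟂ VL, so VL runs along (−sin -33°, cos -33°); with |VL| = 25.0, L = (71.10, 24.97). Then |BL| = |L − B| = 32.63.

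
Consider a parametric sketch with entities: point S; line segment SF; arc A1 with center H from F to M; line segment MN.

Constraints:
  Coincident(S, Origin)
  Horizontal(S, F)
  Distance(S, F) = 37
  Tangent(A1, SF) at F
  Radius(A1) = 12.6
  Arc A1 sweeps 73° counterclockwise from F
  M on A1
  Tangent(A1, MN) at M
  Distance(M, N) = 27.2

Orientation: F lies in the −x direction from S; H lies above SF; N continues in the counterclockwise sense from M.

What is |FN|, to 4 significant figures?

40.25

S is at the origin; S and F share the same y with |SF| = 37.0 and F on the −x side, so F = (-37.00, 0.000). Since A1 is tangent to SF there, HF ⟂ SF, so H = F + (0, 12.6) = (-37.00, 12.60). On A1, F sits at bearing -90° from H; a 73° counterclockwise sweep puts M at bearing -17°, so M = H + 12.6·(cos -17°, sin -17°) = (-24.95, 8.916). Since A1 is tangent to MN there, HM ⟂ MN, so MN runs along (−sin -17°, cos -17°); with |MN| = 27.2, N = (-17.00, 34.93). Then |FN| = |N − F| = 40.25.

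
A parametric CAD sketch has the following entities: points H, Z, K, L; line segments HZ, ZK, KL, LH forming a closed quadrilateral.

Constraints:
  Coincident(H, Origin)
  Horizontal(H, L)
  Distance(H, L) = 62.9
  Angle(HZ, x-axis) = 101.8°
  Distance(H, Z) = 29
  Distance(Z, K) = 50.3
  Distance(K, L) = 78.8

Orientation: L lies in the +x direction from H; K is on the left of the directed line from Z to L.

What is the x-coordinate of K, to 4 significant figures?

24.22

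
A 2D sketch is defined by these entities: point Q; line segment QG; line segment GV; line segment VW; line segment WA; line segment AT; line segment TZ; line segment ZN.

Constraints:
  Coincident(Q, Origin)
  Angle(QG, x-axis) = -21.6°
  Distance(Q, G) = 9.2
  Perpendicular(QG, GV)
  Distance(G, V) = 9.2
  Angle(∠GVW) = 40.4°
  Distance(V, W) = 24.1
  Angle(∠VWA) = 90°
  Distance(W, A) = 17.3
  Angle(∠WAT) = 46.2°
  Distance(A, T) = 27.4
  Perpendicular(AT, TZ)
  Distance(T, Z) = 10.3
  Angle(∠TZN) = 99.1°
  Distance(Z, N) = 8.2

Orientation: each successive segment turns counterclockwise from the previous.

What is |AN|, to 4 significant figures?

22.52

Q is at the origin; QG runs at -21.6° with length 9.2, so G = (8.554, -3.387). QG is perpendicular to GV, so GV runs at 68.40°; with |GV| = 9.2, V = (11.94, 5.167). ∠GVW = 40.4° gives VW at -152.0° from the x-axis; with |VW| = 24.1, W = (-9.338, -6.147). ∠VWA = 90.0° gives WA at -62.00° from the x-axis; with |WA| = 17.3, A = (-1.216, -21.42). ∠WAT = 46.2° gives AT at 71.80° from the x-axis; with |AT| = 27.4, T = (7.341, 4.607). AT is perpendicular to TZ, so TZ runs at 161.8°; with |TZ| = 10.3, Z = (-2.443, 7.824). ∠TZN = 99.1° gives ZN at -117.3° from the x-axis; with |ZN| = 8.2, N = (-6.204, 0.5376). Then |AN| = |N − A| = 22.52.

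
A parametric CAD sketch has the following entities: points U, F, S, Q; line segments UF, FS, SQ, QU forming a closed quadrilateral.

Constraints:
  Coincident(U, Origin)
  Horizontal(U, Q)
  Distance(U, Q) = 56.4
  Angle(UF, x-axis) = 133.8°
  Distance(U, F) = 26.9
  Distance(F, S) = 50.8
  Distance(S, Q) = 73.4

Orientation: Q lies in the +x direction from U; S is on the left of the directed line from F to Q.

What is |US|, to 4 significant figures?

60.59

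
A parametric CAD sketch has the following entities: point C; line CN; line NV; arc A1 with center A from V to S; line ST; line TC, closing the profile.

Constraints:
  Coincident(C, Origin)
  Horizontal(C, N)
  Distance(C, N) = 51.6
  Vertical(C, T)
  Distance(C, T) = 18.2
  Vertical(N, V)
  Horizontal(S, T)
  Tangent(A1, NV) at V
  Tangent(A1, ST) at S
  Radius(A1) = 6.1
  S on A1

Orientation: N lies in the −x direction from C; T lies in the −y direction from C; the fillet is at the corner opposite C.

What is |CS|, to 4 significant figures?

49.00

C is at the origin; C and N share the same y with |CN| = 51.6 and N on the −x side, so N = (-51.60, 0.000). C and T share the same x with |CT| = 18.2 and T on the −y side, so T = (0.000, -18.20). The virtual corner opposite C is at (-51.60, -18.20). Since A1 is tangent to NV there, AV ⟂ NV and the tangent condition forces AS to be normal to ST, with radius 6.1, so the center A sits 6.1 in from both sides at A = (-45.50, -12.10). That places the tangent points at V = (-51.60, -12.10) on NV and S = (-45.50, -18.20) on ST. Then |CS| = |S − C| = 49.00.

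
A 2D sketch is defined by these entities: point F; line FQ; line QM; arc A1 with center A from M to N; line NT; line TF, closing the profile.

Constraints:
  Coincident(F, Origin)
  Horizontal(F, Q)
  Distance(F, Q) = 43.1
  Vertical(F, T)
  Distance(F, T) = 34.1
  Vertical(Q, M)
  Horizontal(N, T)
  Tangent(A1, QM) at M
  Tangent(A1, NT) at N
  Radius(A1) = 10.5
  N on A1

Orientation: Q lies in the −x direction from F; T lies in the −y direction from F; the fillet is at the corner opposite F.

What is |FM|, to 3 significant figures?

49.1

F is at the origin; FQ is horizontal with |FQ| = 43.1 and Q on the −x side, so Q = (-43.1, 0.00). F and T share the same x with |FT| = 34.1 and T on the −y side, so T = (0.00, -34.1). The virtual corner opposite F is at (-43.1, -34.1). Tangency of A1 to QM means the radius AM is perpendicular to QM and the tangent condition forces AN to be normal to NT, with radius 10.5, so the center A sits 10.5 in from both sides at A = (-32.6, -23.6). That places the tangent points at M = (-43.1, -23.6) on QM and N = (-32.6, -34.1) on NT. Then |FM| = |M − F| = 49.1.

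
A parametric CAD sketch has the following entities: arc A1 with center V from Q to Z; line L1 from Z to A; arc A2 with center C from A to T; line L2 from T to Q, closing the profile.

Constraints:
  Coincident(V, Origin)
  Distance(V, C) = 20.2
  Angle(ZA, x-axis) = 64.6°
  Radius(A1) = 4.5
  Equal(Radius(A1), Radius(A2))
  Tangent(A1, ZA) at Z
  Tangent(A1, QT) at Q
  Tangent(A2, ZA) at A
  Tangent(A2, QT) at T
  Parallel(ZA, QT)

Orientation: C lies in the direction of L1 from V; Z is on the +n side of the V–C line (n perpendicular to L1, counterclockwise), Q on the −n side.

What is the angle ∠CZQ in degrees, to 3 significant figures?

77.4°

V is at the origin and C lies 20.2 along u from V, so C = 20.2·u = (8.66, 18.2). Tangency of A1 to both parallel lines with radius 4.5 puts Z and Q at V ± 4.5·n: Z = (-4.07, 1.93), Q = (4.07, -1.93). Then cos ∠CZQ = ZC·ZQ / (|ZC||ZQ|), giving 77.4°.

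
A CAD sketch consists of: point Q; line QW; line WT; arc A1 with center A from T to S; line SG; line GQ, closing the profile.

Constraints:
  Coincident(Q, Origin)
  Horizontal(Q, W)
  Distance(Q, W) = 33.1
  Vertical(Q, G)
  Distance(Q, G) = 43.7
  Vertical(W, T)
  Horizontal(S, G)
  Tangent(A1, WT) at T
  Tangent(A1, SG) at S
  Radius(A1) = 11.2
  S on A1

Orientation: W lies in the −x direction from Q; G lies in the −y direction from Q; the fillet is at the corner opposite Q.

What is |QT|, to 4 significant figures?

46.39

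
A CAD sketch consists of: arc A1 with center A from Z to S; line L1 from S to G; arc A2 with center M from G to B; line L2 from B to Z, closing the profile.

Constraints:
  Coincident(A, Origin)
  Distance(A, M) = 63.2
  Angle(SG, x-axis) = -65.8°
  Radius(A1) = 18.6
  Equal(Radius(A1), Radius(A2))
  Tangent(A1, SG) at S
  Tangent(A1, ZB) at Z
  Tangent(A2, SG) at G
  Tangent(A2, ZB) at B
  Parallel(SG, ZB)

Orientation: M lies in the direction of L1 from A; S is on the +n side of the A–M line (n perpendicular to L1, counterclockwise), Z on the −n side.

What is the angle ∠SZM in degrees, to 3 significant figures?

73.6°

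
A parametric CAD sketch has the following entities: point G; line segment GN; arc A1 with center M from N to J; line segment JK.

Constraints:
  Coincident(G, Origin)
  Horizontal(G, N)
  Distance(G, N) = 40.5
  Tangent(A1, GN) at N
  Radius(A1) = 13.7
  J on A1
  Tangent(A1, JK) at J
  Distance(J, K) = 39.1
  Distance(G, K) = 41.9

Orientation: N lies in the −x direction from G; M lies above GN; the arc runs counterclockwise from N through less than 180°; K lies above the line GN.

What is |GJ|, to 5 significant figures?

29.424

G is at the origin; G and N share the same y with |GN| = 40.5 and N on the −x side, so N = (-40.500, 0.0000). Tangency of A1 to GN means the radius MN is perpendicular to GN, so M = N + (0, 13.7) = (-40.500, 13.700). Since MJ ⟂ JK (tangency), |MK| = √(13.7² + 39.1²) = 41.431 regardless of where J sits on A1. So K lies on both circle(G, 41.9) and circle(M, 41.431); the above-GN intersection is K = (-9.2241, 40.872). J is the foot of the tangent from K: J = (-28.601, 6.9108).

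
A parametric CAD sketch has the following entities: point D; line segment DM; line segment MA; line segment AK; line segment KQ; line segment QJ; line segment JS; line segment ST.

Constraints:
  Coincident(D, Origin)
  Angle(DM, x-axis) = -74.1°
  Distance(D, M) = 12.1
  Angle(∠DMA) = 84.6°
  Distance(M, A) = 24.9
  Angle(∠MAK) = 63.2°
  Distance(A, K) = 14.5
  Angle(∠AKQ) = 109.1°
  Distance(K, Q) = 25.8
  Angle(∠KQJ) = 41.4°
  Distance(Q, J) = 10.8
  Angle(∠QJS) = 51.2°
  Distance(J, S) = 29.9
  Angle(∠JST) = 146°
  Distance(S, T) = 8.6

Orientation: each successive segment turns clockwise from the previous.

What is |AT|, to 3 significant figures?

50.7

∠QJS = 51.2° gives JS at 95.4° from the x-axis; with |JS| = 29.9, S = (-1.89, 21.2). ∠JST = 146.0° gives ST at 61.4° from the x-axis; with |ST| = 8.6, T = (2.23, 28.8). Then |AT| = |T − A| = 50.7.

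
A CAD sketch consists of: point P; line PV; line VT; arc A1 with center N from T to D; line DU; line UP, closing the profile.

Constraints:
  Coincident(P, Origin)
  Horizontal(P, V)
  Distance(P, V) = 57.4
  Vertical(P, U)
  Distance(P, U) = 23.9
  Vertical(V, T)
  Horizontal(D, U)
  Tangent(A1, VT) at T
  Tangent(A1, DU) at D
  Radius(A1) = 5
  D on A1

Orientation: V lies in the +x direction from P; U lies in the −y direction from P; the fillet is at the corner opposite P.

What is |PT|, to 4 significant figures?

60.43

P is at the origin; PV is horizontal with |PV| = 57.4 and V on the +x side, so V = (57.40, 0.000). P and U share the same x with |PU| = 23.9 and U on the −y side, so U = (0.000, -23.90). The virtual corner opposite P is at (57.40, -23.90). Tangency of A1 to VT means the radius NT is perpendicular to VT and A1 meets DU tangentially, so ND is at right angles to DU, with radius 5.0, so the center N sits 5.0 in from both sides at N = (52.40, -18.90). That places the tangent points at T = (57.40, -18.90) on VT and D = (52.40, -23.90) on DU. Then |PT| = |T − P| = 60.43.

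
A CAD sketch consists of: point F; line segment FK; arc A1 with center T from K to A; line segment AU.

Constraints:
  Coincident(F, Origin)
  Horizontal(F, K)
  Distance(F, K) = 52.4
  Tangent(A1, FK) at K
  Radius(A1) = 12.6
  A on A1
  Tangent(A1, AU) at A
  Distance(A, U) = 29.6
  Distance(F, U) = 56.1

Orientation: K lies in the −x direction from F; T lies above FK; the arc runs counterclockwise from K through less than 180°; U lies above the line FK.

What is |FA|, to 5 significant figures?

41.535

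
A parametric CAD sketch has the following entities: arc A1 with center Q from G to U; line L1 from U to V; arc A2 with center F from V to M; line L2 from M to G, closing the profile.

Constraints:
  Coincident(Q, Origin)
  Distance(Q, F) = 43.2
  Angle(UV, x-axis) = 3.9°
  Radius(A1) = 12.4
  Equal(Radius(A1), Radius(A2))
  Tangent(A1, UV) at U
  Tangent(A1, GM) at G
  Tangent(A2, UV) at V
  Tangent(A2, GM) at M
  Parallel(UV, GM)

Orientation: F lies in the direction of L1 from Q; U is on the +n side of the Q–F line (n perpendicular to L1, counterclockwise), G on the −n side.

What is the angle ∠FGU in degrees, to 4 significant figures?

73.98°

The slot axis is L1's direction at 3.9°, so u = (cos 3.9°, sin 3.9°) = (0.9977, 0.06802) and n = (−sin 3.9°, cos 3.9°) = (-0.06802, 0.9977). Q is at the origin and F lies 43.2 along u from Q, so F = 43.2·u = (43.10, 2.938). Tangency of A1 to both parallel lines with radius 12.4 puts U and G at Q ± 12.4·n: U = (-0.8434, 12.37), G = (0.8434, -12.37). Then cos ∠FGU = GF·GU / (|GF||GU|), giving 73.98°.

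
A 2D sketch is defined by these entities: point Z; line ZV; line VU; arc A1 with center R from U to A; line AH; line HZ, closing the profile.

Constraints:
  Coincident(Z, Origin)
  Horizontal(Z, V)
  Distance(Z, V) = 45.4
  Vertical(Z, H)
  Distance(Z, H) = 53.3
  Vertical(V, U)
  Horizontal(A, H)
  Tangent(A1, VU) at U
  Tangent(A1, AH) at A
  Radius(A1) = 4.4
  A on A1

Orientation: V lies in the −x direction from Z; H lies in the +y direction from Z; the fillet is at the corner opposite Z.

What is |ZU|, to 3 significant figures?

66.7

Z is at the origin; ZV is horizontal with |ZV| = 45.4 and V on the −x side, so V = (-45.4, 0.00). ZH is vertical with |ZH| = 53.3 and H on the +y side, so H = (0.00, 53.3). The virtual corner opposite Z is at (-45.4, 53.3). Tangency of A1 to VU means the radius RU is perpendicular to VU and A1 meets AH tangentially, so RA is at right angles to AH, with radius 4.4, so the center R sits 4.4 in from both sides at R = (-41.0, 48.9). That places the tangent points at U = (-45.4, 48.9) on VU and A = (-41.0, 53.3) on AH. Then |ZU| = |U − Z| = 66.7.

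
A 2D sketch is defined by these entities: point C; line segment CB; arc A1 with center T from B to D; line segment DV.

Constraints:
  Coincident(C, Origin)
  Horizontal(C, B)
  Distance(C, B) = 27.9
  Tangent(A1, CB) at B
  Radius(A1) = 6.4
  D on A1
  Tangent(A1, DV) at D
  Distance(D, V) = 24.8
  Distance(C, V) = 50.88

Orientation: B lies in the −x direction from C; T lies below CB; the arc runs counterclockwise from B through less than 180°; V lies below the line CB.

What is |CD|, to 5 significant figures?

34.069

C is at the origin; C and B share the same y with |CB| = 27.9 and B on the −x side, so B = (-27.900, 0.0000). Tangency of A1 to CB means the radius TB is perpendicular to CB, so T = B + (0, -6.4) = (-27.900, -6.4000). Since TD ⟂ DV (tangency), |TV| = √(6.4² + 24.8²) = 25.612 regardless of where D sits on A1. So V lies on both circle(C, 50.88) and circle(T, 25.612); the below-CB intersection is V = (-43.130, -26.993). D is the foot of the tangent from V: D = (-33.833, -4.0009).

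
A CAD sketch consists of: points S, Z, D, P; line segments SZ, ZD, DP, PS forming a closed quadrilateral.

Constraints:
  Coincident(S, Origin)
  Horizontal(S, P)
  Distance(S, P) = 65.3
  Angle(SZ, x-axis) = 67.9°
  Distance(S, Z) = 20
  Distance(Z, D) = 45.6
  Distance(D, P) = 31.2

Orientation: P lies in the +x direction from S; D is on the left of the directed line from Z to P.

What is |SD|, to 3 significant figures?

59.2

Checks: |SP| = 65.30 ✓; |SZ| = 20.00 ✓; |ZD| = 45.60 ✓; |DP| = 31.20 ✓.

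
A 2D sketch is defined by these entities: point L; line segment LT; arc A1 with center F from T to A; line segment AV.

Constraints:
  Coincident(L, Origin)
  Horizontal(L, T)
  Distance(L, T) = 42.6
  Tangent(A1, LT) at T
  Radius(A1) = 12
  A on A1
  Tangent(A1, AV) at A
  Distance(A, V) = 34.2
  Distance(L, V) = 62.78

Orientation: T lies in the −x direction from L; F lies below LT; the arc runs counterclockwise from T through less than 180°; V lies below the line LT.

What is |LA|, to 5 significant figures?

56.181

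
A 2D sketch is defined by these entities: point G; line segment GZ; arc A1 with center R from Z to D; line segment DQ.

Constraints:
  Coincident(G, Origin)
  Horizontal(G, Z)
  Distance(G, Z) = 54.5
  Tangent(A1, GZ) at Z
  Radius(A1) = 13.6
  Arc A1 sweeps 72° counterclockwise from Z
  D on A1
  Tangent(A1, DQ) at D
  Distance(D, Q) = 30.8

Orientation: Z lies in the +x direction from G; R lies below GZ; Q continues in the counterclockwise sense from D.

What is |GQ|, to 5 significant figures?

50.239

G is at the origin; G and Z share the same y with |GZ| = 54.5 and Z on the +x side, so Z = (54.500, 0.0000). Since A1 is tangent to GZ there, RZ ⟂ GZ, so R = Z + (0, -13.6) = (54.500, -13.600). On A1, Z sits at bearing 90° from R; a 72° counterclockwise sweep puts D at bearing 162°, so D = R + 13.6·(cos 162°, sin 162°) = (41.566, -9.3974). Tangency of A1 to DQ means the radius RD is perpendicular to DQ, so DQ runs along (−sin 162°, cos 162°); with |DQ| = 30.8, Q = (32.048, -38.690). Then |GQ| = |Q − G| = 50.239.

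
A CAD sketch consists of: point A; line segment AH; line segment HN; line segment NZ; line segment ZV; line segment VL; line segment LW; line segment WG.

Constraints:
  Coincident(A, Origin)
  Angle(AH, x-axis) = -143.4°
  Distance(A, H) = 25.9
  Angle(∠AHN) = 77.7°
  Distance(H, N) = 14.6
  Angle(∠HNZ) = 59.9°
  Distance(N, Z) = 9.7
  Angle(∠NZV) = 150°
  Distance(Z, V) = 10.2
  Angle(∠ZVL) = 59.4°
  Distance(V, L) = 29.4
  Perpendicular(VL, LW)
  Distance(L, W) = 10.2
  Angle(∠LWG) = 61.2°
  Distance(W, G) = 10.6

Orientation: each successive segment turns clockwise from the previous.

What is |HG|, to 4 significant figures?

9.056

A is at the origin; AH runs at -143.4° with length 25.9, so H = (-20.79, -15.44). ∠AHN = 77.7° gives HN at 114.3° from the x-axis; with |HN| = 14.6, N = (-26.80, -2.136). ∠HNZ = 59.9° gives NZ at -5.800° from the x-axis; with |NZ| = 9.7, Z = (-17.15, -3.116). ∠NZV = 150.0° gives ZV at -35.80° from the x-axis; with |ZV| = 10.2, V = (-8.878, -9.083). ∠ZVL = 59.4° gives VL at -156.4° from the x-axis; with |VL| = 29.4, L = (-35.82, -20.85). The perpendicularity gives LW at right angles to VL, so LW runs at 113.6°; with |LW| = 10.2, W = (-39.90, -11.51). ∠LWG = 61.2° gives WG at -5.200° from the x-axis; with |WG| = 10.6, G = (-29.35, -12.47). Then |HG| = |G − H| = 9.056.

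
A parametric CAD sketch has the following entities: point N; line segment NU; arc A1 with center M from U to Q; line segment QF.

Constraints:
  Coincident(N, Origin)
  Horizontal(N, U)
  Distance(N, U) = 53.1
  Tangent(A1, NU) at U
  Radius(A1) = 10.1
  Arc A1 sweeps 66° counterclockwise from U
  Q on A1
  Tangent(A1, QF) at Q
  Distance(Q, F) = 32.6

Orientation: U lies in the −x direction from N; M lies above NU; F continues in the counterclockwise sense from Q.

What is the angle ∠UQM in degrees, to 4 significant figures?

57.00°

N is at the origin; NU is horizontal with |NU| = 53.1 and U on the −x side, so U = (-53.10, 0.000). A1 meets NU tangentially, so MU is at right angles to NU, so M = U + (0, 10.1) = (-53.10, 10.10). On A1, U sits at bearing -90° from M; a 66° counterclockwise sweep puts Q at bearing -24°, so Q = M + 10.1·(cos -24°, sin -24°) = (-43.87, 5.992). Then cos ∠UQM = QU·QM / (|QU||QM|), giving 57.00°.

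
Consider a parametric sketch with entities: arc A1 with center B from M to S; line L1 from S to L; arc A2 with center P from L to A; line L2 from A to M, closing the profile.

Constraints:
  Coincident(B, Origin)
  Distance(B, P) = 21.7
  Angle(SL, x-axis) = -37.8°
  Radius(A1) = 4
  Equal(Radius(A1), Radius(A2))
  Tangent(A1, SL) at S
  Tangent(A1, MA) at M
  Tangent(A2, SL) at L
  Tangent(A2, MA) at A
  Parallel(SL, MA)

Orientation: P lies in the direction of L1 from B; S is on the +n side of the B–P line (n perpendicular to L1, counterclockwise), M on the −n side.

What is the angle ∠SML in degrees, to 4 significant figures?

69.76°

The slot axis is L1's direction at -37.8°, so u = (cos -37.8°, sin -37.8°) = (0.7902, -0.6129) and n = (−sin -37.8°, cos -37.8°) = (0.6129, 0.7902). B is at the origin and P lies 21.7 along u from B, so P = 21.7·u = (17.15, -13.30). Tangency of A1 to both parallel lines with radius 4.0 puts S and M at B ± 4.0·n: S = (2.452, 3.161), M = (-2.452, -3.161). Equal radii place L and A the same way about P: L = P + 4.0·n = (19.60, -10.14), A = P − 4.0·n = (14.69, -16.46). Then cos ∠SML = MS·ML / (|MS||ML|), giving 69.76°.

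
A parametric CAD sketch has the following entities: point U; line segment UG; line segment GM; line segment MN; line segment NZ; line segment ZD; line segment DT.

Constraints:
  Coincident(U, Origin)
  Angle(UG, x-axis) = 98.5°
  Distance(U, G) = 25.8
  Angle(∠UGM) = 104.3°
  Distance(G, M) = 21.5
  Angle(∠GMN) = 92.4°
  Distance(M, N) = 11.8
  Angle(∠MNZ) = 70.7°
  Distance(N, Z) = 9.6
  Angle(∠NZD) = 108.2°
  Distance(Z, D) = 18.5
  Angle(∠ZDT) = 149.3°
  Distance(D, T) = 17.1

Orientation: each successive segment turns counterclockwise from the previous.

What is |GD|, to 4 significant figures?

15.61

U is at the origin; UG runs at 98.5° with length 25.8, so G = (-3.813, 25.52). ∠UGM = 104.3° gives GM at 174.2° from the x-axis; with |GM| = 21.5, M = (-25.20, 27.69). ∠GMN = 92.4° gives MN at -98.20° from the x-axis; with |MN| = 11.8, N = (-26.89, 16.01). ∠MNZ = 70.7° gives NZ at 11.10° from the x-axis; with |NZ| = 9.6, Z = (-17.47, 17.86). ∠NZD = 108.2° gives ZD at 82.90° from the x-axis; with |ZD| = 18.5, D = (-15.18, 36.22). Then |GD| = |D − G| = 15.61.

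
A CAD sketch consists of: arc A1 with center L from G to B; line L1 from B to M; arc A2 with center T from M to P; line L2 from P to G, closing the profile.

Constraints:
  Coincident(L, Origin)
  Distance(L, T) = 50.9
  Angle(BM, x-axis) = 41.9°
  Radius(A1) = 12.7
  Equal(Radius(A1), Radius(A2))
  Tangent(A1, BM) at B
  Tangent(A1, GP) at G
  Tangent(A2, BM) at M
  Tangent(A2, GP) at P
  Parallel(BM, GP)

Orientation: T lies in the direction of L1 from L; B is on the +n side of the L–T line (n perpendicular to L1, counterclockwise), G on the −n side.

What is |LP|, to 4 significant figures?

52.46

The slot axis is L1's direction at 41.9°, so u = (cos 41.9°, sin 41.9°) = (0.7443, 0.6678) and n = (−sin 41.9°, cos 41.9°) = (-0.6678, 0.7443). L is at the origin and T lies 50.9 along u from L, so T = 50.9·u = (37.89, 33.99). Tangency of A1 to both parallel lines with radius 12.7 puts B and G at L ± 12.7·n: B = (-8.481, 9.453), G = (8.481, -9.453). Equal radii place M and P the same way about T: M = T + 12.7·n = (29.40, 43.45), P = T − 12.7·n = (46.37, 24.54). Then |LP| = |P − L| = 52.46.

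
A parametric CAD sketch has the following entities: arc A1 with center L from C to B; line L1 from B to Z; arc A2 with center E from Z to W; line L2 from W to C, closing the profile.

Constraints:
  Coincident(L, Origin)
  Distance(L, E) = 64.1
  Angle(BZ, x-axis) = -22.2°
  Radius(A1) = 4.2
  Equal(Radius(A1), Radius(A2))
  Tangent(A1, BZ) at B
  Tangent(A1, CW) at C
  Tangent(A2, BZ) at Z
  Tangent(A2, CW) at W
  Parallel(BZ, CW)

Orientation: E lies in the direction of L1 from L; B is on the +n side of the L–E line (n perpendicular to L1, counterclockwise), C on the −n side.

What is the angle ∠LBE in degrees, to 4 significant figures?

86.25°

The slot axis is L1's direction at -22.2°, so u = (cos -22.2°, sin -22.2°) = (0.9259, -0.3778) and n = (−sin -22.2°, cos -22.2°) = (0.3778, 0.9259). L is at the origin and E lies 64.1 along u from L, so E = 64.1·u = (59.35, -24.22). Tangency of A1 to both parallel lines with radius 4.2 puts B and C at L ± 4.2·n: B = (1.587, 3.889), C = (-1.587, -3.889). Then cos ∠LBE = BL·BE / (|BL||BE|), giving 86.25°.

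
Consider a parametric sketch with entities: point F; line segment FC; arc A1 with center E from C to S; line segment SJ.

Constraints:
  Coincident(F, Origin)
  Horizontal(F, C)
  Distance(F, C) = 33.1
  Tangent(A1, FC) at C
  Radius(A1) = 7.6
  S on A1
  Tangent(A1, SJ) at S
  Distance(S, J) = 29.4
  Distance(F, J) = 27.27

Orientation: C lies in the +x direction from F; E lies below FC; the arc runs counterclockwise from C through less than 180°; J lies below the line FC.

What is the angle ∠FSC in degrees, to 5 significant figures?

148.33°

Checks: |ES| = 7.600 ✓; ∠(ES, SJ) = 90.00° ✓; |SJ| = 29.40 ✓; |FJ| = 27.27 ✓.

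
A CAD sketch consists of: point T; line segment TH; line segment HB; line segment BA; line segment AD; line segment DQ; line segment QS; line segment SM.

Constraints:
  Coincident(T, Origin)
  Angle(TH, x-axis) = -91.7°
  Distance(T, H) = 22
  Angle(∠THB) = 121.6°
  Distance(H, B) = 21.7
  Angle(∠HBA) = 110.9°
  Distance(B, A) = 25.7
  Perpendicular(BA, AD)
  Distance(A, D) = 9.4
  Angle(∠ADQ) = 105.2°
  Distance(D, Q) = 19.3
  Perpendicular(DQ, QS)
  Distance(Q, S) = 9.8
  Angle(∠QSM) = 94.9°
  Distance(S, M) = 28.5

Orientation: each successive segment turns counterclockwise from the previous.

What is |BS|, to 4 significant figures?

6.733

∠ADQ = 105.2° gives DQ at -159.4° from the x-axis; with |DQ| = 19.3, Q = (14.76, -18.04). DQ is perpendicular to QS, so QS runs at -69.40°; with |QS| = 9.8, S = (18.21, -27.21). Then |BS| = |S − B| = 6.733.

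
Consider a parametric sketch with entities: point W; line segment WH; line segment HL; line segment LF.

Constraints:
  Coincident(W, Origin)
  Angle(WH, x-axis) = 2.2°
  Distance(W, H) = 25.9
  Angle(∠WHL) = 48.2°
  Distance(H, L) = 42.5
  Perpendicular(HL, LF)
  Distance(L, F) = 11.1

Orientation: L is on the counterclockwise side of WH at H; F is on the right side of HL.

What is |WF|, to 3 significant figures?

39.5

W is at the origin; WH runs at 2.2° with length 25.9, so H = 25.9·(cos 2.2°, sin 2.2°) = (25.9, 0.994). ∠WHL = 48.2°, so HL runs at 2.2° + (180° − 48.2°) = 134° from the x-axis; with |HL| = 42.5, L = H + 42.5·(cos 134°, sin 134°) = (-3.64, 31.6). HL ⟂ LF; with |LF| = 11.1 on the right of HL, F = L + 11.1·(0.719, 0.695) = (4.34, 39.3). Then |WF| = |F − W| = 39.5.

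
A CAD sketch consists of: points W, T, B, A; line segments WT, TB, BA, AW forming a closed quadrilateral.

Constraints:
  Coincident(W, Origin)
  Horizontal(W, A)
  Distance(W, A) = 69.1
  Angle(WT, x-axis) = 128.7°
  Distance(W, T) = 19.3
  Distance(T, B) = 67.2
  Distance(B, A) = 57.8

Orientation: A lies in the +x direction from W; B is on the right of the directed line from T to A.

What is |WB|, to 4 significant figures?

47.94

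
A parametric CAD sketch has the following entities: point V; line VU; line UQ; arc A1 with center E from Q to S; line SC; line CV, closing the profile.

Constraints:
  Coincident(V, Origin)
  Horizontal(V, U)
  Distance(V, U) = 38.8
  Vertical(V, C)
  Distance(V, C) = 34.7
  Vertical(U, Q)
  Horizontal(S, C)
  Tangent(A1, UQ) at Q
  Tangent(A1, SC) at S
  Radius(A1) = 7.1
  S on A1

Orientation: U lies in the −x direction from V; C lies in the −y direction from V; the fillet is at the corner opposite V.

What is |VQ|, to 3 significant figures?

47.6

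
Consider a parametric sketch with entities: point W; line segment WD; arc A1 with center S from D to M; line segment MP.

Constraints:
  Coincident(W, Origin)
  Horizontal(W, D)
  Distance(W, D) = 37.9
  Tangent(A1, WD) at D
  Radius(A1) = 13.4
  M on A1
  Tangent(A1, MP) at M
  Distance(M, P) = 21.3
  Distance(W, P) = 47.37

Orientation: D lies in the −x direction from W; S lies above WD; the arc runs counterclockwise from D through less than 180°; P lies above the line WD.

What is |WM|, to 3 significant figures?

29.7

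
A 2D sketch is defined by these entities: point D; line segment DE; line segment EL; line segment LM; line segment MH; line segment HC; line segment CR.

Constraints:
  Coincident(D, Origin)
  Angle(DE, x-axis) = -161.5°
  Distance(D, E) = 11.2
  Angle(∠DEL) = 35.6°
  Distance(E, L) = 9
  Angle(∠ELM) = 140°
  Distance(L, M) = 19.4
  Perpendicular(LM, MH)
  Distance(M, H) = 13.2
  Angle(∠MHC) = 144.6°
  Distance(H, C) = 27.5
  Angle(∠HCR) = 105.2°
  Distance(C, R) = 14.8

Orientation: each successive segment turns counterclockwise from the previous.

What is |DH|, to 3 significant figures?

17.2

D is at the origin; DE runs at -161.5° with length 11.2, so E = (-10.6, -3.55). ∠DEL = 35.6° gives EL at -17.1° from the x-axis; with |EL| = 9.0, L = (-2.02, -6.20). ∠ELM = 140.0° gives LM at 22.9° from the x-axis; with |LM| = 19.4, M = (15.9, 1.35). LM is perpendicular to MH, so MH runs at 113°; with |MH| = 13.2, H = (10.7, 13.5). Then |DH| = |H − D| = 17.2.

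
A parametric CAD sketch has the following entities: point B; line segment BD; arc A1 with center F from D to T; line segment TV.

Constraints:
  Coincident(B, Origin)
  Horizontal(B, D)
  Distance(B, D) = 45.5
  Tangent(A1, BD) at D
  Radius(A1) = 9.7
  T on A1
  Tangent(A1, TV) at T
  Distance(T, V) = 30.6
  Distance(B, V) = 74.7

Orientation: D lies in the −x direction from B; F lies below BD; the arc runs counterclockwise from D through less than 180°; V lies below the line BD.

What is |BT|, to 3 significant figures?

54.7

Checks: ∠(FD, DB) = 90.00° ✓; |FT| = 9.700 ✓; ∠(FT, TV) = 90.00° ✓; |TV| = 30.60 ✓; |BV| = 74.70 ✓.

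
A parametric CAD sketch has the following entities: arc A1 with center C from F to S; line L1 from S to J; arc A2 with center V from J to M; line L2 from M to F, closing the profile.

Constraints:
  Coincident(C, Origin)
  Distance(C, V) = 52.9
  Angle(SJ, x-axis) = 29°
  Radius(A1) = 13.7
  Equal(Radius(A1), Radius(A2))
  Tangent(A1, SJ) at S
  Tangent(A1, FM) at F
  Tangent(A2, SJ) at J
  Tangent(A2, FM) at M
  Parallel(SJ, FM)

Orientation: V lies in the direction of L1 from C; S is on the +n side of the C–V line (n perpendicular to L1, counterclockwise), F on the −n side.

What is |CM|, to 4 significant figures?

54.65

Tangency of A1 to both parallel lines with radius 13.7 puts S and F at C ± 13.7·n: S = (-6.642, 11.98), F = (6.642, -11.98). Equal radii place J and M the same way about V: J = V + 13.7·n = (39.63, 37.63), M = V − 13.7·n = (52.91, 13.66). Then |CM| = |M − C| = 54.65.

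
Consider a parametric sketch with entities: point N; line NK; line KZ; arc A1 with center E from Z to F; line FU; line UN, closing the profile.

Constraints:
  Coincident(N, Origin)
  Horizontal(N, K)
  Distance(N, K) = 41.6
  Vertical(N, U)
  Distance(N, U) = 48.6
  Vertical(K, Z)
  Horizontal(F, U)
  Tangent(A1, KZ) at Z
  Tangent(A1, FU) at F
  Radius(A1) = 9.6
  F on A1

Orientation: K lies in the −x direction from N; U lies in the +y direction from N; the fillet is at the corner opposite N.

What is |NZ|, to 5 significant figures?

57.022

N is at the origin; N and K share the same y with |NK| = 41.6 and K on the −x side, so K = (-41.600, 0.0000). N and U share the same x with |NU| = 48.6 and U on the +y side, so U = (0.0000, 48.600). The virtual corner opposite N is at (-41.600, 48.600). Since A1 is tangent to KZ there, EZ ⟂ KZ and A1 meets FU tangentially, so EF is at right angles to FU, with radius 9.6, so the center E sits 9.6 in from both sides at E = (-32.000, 39.000). That places the tangent points at Z = (-41.600, 39.000) on KZ and F = (-32.000, 48.600) on FU. Then |NZ| = |Z − N| = 57.022.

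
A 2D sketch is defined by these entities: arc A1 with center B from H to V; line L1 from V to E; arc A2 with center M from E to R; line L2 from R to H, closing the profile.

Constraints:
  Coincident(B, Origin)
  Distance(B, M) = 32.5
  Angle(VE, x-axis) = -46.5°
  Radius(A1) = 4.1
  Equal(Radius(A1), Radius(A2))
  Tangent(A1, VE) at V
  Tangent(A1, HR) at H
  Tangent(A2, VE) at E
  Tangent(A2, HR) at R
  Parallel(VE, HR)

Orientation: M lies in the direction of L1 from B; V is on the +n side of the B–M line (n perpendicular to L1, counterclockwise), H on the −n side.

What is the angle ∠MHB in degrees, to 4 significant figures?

82.81°

The slot axis is L1's direction at -46.5°, so u = (cos -46.5°, sin -46.5°) = (0.6884, -0.7254) and n = (−sin -46.5°, cos -46.5°) = (0.7254, 0.6884). B is at the origin and M lies 32.5 along u from B, so M = 32.5·u = (22.37, -23.57). Tangency of A1 to both parallel lines with radius 4.1 puts V and H at B ± 4.1·n: V = (2.974, 2.822), H = (-2.974, -2.822). Then cos ∠MHB = HM·HB / (|HM||HB|), giving 82.81°.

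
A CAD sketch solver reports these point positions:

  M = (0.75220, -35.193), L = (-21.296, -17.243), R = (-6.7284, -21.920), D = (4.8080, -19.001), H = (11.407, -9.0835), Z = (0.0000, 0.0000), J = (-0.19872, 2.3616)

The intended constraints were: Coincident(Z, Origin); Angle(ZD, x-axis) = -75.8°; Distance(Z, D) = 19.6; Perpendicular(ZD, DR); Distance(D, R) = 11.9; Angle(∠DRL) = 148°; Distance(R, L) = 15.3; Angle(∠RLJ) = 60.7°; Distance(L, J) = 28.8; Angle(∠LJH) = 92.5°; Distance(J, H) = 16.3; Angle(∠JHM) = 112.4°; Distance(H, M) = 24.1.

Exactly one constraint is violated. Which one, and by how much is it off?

Distance(H, M) = 24.1 — off by 4.10.

Z = (0.00, 0.00) ✓; ZD at -75.80° ✓; |ZD| = 19.60 ✓; ∠(ZD, DR) = 90.00° ✓; |DR| = 11.90 ✓; ∠DRL = 148.0° ✓; |RL| = 15.30 ✓; ∠RLJ = 60.70° ✓; |LJ| = 28.80 ✓; ∠LJH = 92.50° ✓; |JH| = 16.30 ✓; ∠JHM = 112.4° ✓; |HM| = 28.20 ✗.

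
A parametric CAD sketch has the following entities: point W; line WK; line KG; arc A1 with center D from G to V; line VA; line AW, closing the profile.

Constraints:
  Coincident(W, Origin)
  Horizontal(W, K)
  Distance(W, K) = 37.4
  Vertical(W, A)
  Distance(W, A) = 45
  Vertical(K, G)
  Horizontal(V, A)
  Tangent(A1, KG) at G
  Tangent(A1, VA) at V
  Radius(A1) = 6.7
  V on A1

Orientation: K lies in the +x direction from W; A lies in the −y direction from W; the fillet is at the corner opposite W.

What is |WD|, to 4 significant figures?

49.09

W and A share the same x with |WA| = 45.0 and A on the −y side, so A = (0.000, -45.00). The virtual corner opposite W is at (37.40, -45.00). Since A1 is tangent to KG there, DG ⟂ KG and A1 meets VA tangentially, so DV is at right angles to VA, with radius 6.7, so the center D sits 6.7 in from both sides at D = (30.70, -38.30). Then |WD| = |D − W| = 49.09.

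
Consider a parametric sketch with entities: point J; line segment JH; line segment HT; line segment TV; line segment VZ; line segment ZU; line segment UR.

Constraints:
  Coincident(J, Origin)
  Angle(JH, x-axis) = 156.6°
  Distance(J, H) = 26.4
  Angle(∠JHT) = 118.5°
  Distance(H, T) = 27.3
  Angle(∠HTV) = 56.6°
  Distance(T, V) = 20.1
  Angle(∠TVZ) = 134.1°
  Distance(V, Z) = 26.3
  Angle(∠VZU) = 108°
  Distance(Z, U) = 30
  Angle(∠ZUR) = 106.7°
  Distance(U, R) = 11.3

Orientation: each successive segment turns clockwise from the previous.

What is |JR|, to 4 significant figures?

36.07

J is at the origin; JH runs at 156.6° with length 26.4, so H = (-24.23, 10.48). ∠JHT = 118.5° gives HT at 95.10° from the x-axis; with |HT| = 27.3, T = (-26.66, 37.68). ∠HTV = 56.6° gives TV at -28.30° from the x-axis; with |TV| = 20.1, V = (-8.958, 28.15). ∠TVZ = 134.1° gives VZ at -74.20° from the x-axis; with |VZ| = 26.3, Z = (-1.797, 2.841). ∠VZU = 108.0° gives ZU at -146.2° from the x-axis; with |ZU| = 30.0, U = (-26.73, -13.85). ∠ZUR = 106.7° gives UR at 140.5° from the x-axis; with |UR| = 11.3, R = (-35.45, -6.660). Then |JR| = |R − J| = 36.07.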